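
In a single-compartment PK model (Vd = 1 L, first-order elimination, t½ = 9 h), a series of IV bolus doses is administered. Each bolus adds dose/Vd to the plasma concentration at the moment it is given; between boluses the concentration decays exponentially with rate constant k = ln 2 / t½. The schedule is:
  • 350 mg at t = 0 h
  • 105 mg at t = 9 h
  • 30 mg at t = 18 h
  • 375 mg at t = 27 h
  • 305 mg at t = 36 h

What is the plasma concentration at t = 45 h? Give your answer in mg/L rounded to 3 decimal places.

267.500 mg/L

k = ln 2 / 9 = 0.07702 per h
Dose 1 (350 mg at t=0 h): 350·exp(−0.07702·45) = 10.938 mg/L
Dose 2 (105 mg at t=9 h): 105·exp(−0.07702·36) = 6.562 mg/L
Dose 3 (30 mg at t=18 h): 30·exp(−0.07702·27) = 3.750 mg/L
Dose 4 (375 mg at t=27 h): 375·exp(−0.07702·18) = 93.750 mg/L
Dose 5 (305 mg at t=36 h): 305·exp(−0.07702·9) = 152.500 mg/L
C(45) = 10.938 + 6.562 + 3.750 + 93.750 + 152.500 = 267.500 mg/L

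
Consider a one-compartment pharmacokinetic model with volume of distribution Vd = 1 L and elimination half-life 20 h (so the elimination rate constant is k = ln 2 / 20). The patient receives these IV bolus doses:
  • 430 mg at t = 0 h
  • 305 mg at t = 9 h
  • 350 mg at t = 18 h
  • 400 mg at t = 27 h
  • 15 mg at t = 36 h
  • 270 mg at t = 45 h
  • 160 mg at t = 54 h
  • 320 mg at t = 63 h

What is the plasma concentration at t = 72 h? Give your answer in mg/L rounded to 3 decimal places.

637.996 mg/L

k = ln 2 / 20 = 0.03466 per h
Dose 1 (430 mg at t=0 h): 430·exp(−0.03466·72) = 35.462 mg/L
Dose 2 (305 mg at t=9 h): 305·exp(−0.03466·63) = 34.360 mg/L
Dose 3 (350 mg at t=18 h): 350·exp(−0.03466·54) = 53.863 mg/L
Dose 4 (400 mg at t=27 h): 400·exp(−0.03466·45) = 84.090 mg/L
Dose 5 (15 mg at t=36 h): 15·exp(−0.03466·36) = 4.308 mg/L
Dose 6 (270 mg at t=45 h): 270·exp(−0.03466·27) = 105.919 mg/L
Dose 7 (160 mg at t=54 h): 160·exp(−0.03466·18) = 85.742 mg/L
Dose 8 (320 mg at t=63 h): 320·exp(−0.03466·9) = 234.254 mg/L
C(72) = 35.462 + 34.360 + 53.863 + 84.090 + 4.308 + 105.919 + 85.742 + 234.254 = 637.996 mg/L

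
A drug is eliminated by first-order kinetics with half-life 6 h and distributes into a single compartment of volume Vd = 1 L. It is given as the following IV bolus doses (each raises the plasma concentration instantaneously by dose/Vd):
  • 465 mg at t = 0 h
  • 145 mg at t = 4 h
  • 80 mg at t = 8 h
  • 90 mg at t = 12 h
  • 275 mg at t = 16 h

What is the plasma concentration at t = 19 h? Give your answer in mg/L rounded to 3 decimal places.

k = ln 2 / 6 = 0.11552 per h
Dose 1 (465 mg at t=0 h): 465·exp(−0.11552·19) = 51.783 mg/L
Dose 2 (145 mg at t=4 h): 145·exp(−0.11552·15) = 25.633 mg/L
Dose 3 (80 mg at t=8 h): 80·exp(−0.11552·11) = 22.449 mg/L
Dose 4 (90 mg at t=12 h): 90·exp(−0.11552·7) = 40.090 mg/L
Dose 5 (275 mg at t=16 h): 275·exp(−0.11552·3) = 194.454 mg/L
C(19) = 51.783 + 25.633 + 22.449 + 40.090 + 194.454 = 334.410 mg/L

334.410 mg/L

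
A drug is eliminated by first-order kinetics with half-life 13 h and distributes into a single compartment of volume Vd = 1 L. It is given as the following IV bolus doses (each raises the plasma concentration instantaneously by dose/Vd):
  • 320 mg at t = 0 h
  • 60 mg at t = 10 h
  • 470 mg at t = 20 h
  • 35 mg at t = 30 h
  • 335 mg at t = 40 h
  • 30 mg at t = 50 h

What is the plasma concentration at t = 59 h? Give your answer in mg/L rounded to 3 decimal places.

k = ln 2 / 13 = 0.05332 per h
Dose 1 (320 mg at t=0 h): 320·exp(−0.05332·59) = 13.770 mg/L
Dose 2 (60 mg at t=10 h): 60·exp(−0.05332·49) = 4.400 mg/L
Dose 3 (470 mg at t=20 h): 470·exp(−0.05332·39) = 58.750 mg/L
Dose 4 (35 mg at t=30 h): 35·exp(−0.05332·29) = 7.457 mg/L
Dose 5 (335 mg at t=40 h): 335·exp(−0.05332·19) = 121.640 mg/L
Dose 6 (30 mg at t=50 h): 30·exp(−0.05332·9) = 18.566 mg/L
C(59) = 13.770 + 4.400 + 58.750 + 7.457 + 121.640 + 18.566 = 224.583 mg/L

224.583 mg/L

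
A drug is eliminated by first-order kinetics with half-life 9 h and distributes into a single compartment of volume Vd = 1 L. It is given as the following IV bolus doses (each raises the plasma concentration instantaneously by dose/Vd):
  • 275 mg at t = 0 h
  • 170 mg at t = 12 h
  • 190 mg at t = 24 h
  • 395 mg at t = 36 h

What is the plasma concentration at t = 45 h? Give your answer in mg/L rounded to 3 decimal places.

257.181 mg/L

k = ln 2 / 9 = 0.07702 per h
Dose 1 (275 mg at t=0 h): 275·exp(−0.07702·45) = 8.594 mg/L
Dose 2 (170 mg at t=12 h): 170·exp(−0.07702·33) = 13.387 mg/L
Dose 3 (190 mg at t=24 h): 190·exp(−0.07702·21) = 37.701 mg/L
Dose 4 (395 mg at t=36 h): 395·exp(−0.07702·9) = 197.500 mg/L
C(45) = 8.594 + 13.387 + 37.701 + 197.500 = 257.181 mg/L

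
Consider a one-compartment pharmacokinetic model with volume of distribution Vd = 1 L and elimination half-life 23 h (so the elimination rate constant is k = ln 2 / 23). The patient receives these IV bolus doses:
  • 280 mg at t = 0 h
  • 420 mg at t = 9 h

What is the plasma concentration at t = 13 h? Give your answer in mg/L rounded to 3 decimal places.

k = ln 2 / 23 = 0.03014 per h
Dose 1 (280 mg at t=0 h): 280·exp(−0.03014·13) = 189.239 mg/L
Dose 2 (420 mg at t=9 h): 420·exp(−0.03014·4) = 372.303 mg/L
C(13) = 189.239 + 372.303 = 561.542 mg/L

561.542 mg/L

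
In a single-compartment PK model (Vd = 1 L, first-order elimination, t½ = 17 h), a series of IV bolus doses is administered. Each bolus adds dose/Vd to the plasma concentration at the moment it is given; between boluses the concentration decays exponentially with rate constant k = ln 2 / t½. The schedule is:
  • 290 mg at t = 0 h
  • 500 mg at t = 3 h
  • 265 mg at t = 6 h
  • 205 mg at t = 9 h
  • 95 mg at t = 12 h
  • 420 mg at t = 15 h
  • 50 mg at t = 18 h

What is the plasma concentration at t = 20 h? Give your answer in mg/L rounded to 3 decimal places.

1116.138 mg/L

k = ln 2 / 17 = 0.04077 per h
Dose 1 (290 mg at t=0 h): 290·exp(−0.04077·20) = 128.305 mg/L
Dose 2 (500 mg at t=3 h): 500·exp(−0.04077·17) = 250.000 mg/L
Dose 3 (265 mg at t=6 h): 265·exp(−0.04077·14) = 149.740 mg/L
Dose 4 (205 mg at t=9 h): 205·exp(−0.04077·11) = 130.909 mg/L
Dose 5 (95 mg at t=12 h): 95·exp(−0.04077·8) = 68.559 mg/L
Dose 6 (420 mg at t=15 h): 420·exp(−0.04077·5) = 342.540 mg/L
Dose 7 (50 mg at t=18 h): 50·exp(−0.04077·2) = 46.084 mg/L
C(20) = 128.305 + 250.000 + 149.740 + 130.909 + 68.559 + 342.540 + 46.084 = 1116.138 mg/L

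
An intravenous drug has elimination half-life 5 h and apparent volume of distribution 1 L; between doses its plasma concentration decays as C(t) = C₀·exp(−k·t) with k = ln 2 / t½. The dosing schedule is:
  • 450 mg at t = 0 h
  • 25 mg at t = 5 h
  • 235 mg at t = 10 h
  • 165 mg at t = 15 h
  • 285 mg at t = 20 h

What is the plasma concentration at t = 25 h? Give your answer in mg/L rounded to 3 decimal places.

k = ln 2 / 5 = 0.13863 per h
Dose 1 (450 mg at t=0 h): 450·exp(−0.13863·25) = 14.063 mg/L
Dose 2 (25 mg at t=5 h): 25·exp(−0.13863·20) = 1.562 mg/L
Dose 3 (235 mg at t=10 h): 235·exp(−0.13863·15) = 29.375 mg/L
Dose 4 (165 mg at t=15 h): 165·exp(−0.13863·10) = 41.250 mg/L
Dose 5 (285 mg at t=20 h): 285·exp(−0.13863·5) = 142.500 mg/L
C(25) = 14.063 + 1.562 + 29.375 + 41.250 + 142.500 = 228.750 mg/L

228.750 mg/L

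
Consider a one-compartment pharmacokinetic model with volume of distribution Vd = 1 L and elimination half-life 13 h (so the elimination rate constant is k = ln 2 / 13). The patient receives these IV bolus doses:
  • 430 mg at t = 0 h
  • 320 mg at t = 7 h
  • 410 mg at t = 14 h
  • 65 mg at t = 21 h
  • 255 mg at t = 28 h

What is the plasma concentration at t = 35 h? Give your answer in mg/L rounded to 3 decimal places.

k = ln 2 / 13 = 0.05332 per h
Dose 1 (430 mg at t=0 h): 430·exp(−0.05332·35) = 66.528 mg/L
Dose 2 (320 mg at t=7 h): 320·exp(−0.05332·28) = 71.908 mg/L
Dose 3 (410 mg at t=14 h): 410·exp(−0.05332·21) = 133.815 mg/L
Dose 4 (65 mg at t=21 h): 65·exp(−0.05332·14) = 30.813 mg/L
Dose 5 (255 mg at t=28 h): 255·exp(−0.05332·7) = 175.569 mg/L
C(35) = 66.528 + 71.908 + 133.815 + 30.813 + 175.569 = 478.632 mg/L

478.632 mg/L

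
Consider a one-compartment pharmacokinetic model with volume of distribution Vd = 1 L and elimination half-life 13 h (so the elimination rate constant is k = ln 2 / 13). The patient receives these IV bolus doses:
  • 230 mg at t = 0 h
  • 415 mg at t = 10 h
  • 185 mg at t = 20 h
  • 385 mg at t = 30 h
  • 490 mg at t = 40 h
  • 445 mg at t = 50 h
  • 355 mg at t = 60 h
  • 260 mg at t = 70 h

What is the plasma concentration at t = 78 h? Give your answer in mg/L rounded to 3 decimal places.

523.105 mg/L

k = ln 2 / 13 = 0.05332 per h
Dose 1 (230 mg at t=0 h): 230·exp(−0.05332·78) = 3.594 mg/L
Dose 2 (415 mg at t=10 h): 415·exp(−0.05332·68) = 11.052 mg/L
Dose 3 (185 mg at t=20 h): 185·exp(−0.05332·58) = 8.397 mg/L
Dose 4 (385 mg at t=30 h): 385·exp(−0.05332·48) = 29.783 mg/L
Dose 5 (490 mg at t=40 h): 490·exp(−0.05332·38) = 64.604 mg/L
Dose 6 (445 mg at t=50 h): 445·exp(−0.05332·28) = 99.997 mg/L
Dose 7 (355 mg at t=60 h): 355·exp(−0.05332·18) = 135.962 mg/L
Dose 8 (260 mg at t=70 h): 260·exp(−0.05332·8) = 169.717 mg/L
C(78) = 3.594 + 11.052 + 8.397 + 29.783 + 64.604 + 99.997 + 135.962 + 169.717 = 523.105 mg/L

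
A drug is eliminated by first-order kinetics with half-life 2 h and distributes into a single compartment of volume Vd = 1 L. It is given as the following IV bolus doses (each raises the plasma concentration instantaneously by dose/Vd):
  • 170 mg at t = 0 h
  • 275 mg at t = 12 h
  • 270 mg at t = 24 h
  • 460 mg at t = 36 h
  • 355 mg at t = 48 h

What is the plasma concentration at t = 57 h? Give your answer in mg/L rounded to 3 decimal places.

16.010 mg/L

k = ln 2 / 2 = 0.34657 per h
Dose 1 (170 mg at t=0 h): 170·exp(−0.34657·57) = 0.000 mg/L
Dose 2 (275 mg at t=12 h): 275·exp(−0.34657·45) = 0.000 mg/L
Dose 3 (270 mg at t=24 h): 270·exp(−0.34657·33) = 0.003 mg/L
Dose 4 (460 mg at t=36 h): 460·exp(−0.34657·21) = 0.318 mg/L
Dose 5 (355 mg at t=48 h): 355·exp(−0.34657·9) = 15.689 mg/L
C(57) = 0.000 + 0.000 + 0.003 + 0.318 + 15.689 = 16.010 mg/L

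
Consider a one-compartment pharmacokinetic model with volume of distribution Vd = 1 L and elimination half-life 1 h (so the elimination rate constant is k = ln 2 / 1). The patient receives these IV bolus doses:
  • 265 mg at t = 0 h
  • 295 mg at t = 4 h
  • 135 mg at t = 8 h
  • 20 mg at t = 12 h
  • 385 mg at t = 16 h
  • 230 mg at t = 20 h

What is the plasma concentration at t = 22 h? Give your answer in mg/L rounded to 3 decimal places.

k = ln 2 / 1 = 0.69315 per h
Dose 1 (265 mg at t=0 h): 265·exp(−0.69315·22) = 0.000 mg/L
Dose 2 (295 mg at t=4 h): 295·exp(−0.69315·18) = 0.001 mg/L
Dose 3 (135 mg at t=8 h): 135·exp(−0.69315·14) = 0.008 mg/L
Dose 4 (20 mg at t=12 h): 20·exp(−0.69315·10) = 0.020 mg/L
Dose 5 (385 mg at t=16 h): 385·exp(−0.69315·6) = 6.016 mg/L
Dose 6 (230 mg at t=20 h): 230·exp(−0.69315·2) = 57.500 mg/L
C(22) = 0.000 + 0.001 + 0.008 + 0.020 + 6.016 + 57.500 = 63.545 mg/L

63.545 mg/L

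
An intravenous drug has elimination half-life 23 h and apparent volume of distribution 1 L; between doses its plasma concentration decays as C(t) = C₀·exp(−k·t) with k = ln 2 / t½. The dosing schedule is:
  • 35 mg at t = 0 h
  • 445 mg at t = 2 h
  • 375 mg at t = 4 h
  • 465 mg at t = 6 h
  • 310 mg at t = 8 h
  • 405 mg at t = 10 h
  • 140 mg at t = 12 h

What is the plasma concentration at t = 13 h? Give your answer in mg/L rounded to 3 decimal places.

1778.042 mg/L

k = ln 2 / 23 = 0.03014 per h
Dose 1 (35 mg at t=0 h): 35·exp(−0.03014·13) = 23.655 mg/L
Dose 2 (445 mg at t=2 h): 445·exp(−0.03014·11) = 319.440 mg/L
Dose 3 (375 mg at t=4 h): 375·exp(−0.03014·9) = 285.915 mg/L
Dose 4 (465 mg at t=6 h): 465·exp(−0.03014·7) = 376.561 mg/L
Dose 5 (310 mg at t=8 h): 310·exp(−0.03014·5) = 266.637 mg/L
Dose 6 (405 mg at t=10 h): 405·exp(−0.03014·3) = 369.990 mg/L
Dose 7 (140 mg at t=12 h): 140·exp(−0.03014·1) = 135.844 mg/L
C(13) = 23.655 + 319.440 + 285.915 + 376.561 + 266.637 + 369.990 + 135.844 = 1778.042 mg/L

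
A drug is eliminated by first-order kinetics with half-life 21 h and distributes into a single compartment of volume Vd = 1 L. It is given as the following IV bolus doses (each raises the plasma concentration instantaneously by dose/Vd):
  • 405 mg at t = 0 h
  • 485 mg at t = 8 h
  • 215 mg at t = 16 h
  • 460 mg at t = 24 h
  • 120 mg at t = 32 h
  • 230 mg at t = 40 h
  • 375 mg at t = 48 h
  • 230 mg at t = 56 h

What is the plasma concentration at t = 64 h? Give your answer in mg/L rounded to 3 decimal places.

835.963 mg/L

k = ln 2 / 21 = 0.03301 per h
Dose 1 (405 mg at t=0 h): 405·exp(−0.03301·64) = 48.981 mg/L
Dose 2 (485 mg at t=8 h): 485·exp(−0.03301·56) = 76.383 mg/L
Dose 3 (215 mg at t=16 h): 215·exp(−0.03301·48) = 44.093 mg/L
Dose 4 (460 mg at t=24 h): 460·exp(−0.03301·40) = 122.848 mg/L
Dose 5 (120 mg at t=32 h): 120·exp(−0.03301·32) = 41.732 mg/L
Dose 6 (230 mg at t=40 h): 230·exp(−0.03301·24) = 104.158 mg/L
Dose 7 (375 mg at t=48 h): 375·exp(−0.03301·16) = 221.144 mg/L
Dose 8 (230 mg at t=56 h): 230·exp(−0.03301·8) = 176.624 mg/L
C(64) = 48.981 + 76.383 + 44.093 + 122.848 + 41.732 + 104.158 + 221.144 + 176.624 = 835.963 mg/L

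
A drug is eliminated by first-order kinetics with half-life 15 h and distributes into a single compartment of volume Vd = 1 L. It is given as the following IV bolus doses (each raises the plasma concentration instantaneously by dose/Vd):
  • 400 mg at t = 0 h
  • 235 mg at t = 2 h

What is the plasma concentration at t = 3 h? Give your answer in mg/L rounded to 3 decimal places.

k = ln 2 / 15 = 0.04621 per h
Dose 1 (400 mg at t=0 h): 400·exp(−0.04621·3) = 348.220 mg/L
Dose 2 (235 mg at t=2 h): 235·exp(−0.04621·1) = 224.388 mg/L
C(3) = 348.220 + 224.388 = 572.608 mg/L

572.608 mg/L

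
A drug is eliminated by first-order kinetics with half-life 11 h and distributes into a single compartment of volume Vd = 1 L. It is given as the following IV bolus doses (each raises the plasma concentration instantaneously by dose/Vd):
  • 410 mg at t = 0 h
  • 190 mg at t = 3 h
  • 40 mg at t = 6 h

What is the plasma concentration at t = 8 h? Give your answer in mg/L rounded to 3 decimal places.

421.573 mg/L

k = ln 2 / 11 = 0.06301 per h
Dose 1 (410 mg at t=0 h): 410·exp(−0.06301·8) = 247.658 mg/L
Dose 2 (190 mg at t=3 h): 190·exp(−0.06301·5) = 138.651 mg/L
Dose 3 (40 mg at t=6 h): 40·exp(−0.06301·2) = 35.264 mg/L
C(8) = 247.658 + 138.651 + 35.264 = 421.573 mg/L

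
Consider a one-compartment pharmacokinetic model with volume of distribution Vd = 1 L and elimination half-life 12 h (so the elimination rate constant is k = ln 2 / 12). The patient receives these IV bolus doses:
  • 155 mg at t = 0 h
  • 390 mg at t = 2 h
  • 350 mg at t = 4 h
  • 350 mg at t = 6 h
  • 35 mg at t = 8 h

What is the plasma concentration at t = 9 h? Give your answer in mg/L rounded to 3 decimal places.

942.010 mg/L

k = ln 2 / 12 = 0.05776 per h
Dose 1 (155 mg at t=0 h): 155·exp(−0.05776·9) = 92.164 mg/L
Dose 2 (390 mg at t=2 h): 390·exp(−0.05776·7) = 260.294 mg/L
Dose 3 (350 mg at t=4 h): 350·exp(−0.05776·5) = 262.204 mg/L
Dose 4 (350 mg at t=6 h): 350·exp(−0.05776·3) = 294.314 mg/L
Dose 5 (35 mg at t=8 h): 35·exp(−0.05776·1) = 33.036 mg/L
C(9) = 92.164 + 260.294 + 262.204 + 294.314 + 33.036 = 942.010 mg/L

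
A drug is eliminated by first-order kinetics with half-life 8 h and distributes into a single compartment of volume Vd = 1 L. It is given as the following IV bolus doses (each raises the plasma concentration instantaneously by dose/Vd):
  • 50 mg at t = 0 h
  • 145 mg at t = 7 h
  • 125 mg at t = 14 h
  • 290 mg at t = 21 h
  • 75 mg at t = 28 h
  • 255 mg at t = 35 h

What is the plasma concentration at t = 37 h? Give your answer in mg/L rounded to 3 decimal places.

k = ln 2 / 8 = 0.08664 per h
Dose 1 (50 mg at t=0 h): 50·exp(−0.08664·37) = 2.026 mg/L
Dose 2 (145 mg at t=7 h): 145·exp(−0.08664·30) = 10.777 mg/L
Dose 3 (125 mg at t=14 h): 125·exp(−0.08664·23) = 17.039 mg/L
Dose 4 (290 mg at t=21 h): 290·exp(−0.08664·16) = 72.500 mg/L
Dose 5 (75 mg at t=28 h): 75·exp(−0.08664·9) = 34.388 mg/L
Dose 6 (255 mg at t=35 h): 255·exp(−0.08664·2) = 214.429 mg/L
C(37) = 2.026 + 10.777 + 17.039 + 72.500 + 34.388 + 214.429 = 351.159 mg/L

351.159 mg/L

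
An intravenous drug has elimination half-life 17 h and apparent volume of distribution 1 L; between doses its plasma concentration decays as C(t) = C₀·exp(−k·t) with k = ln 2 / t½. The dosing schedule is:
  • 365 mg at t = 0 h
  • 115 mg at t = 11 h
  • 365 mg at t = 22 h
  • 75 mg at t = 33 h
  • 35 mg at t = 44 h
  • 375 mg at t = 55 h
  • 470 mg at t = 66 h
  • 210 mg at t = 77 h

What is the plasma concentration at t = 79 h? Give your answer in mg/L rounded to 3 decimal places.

688.503 mg/L

k = ln 2 / 17 = 0.04077 per h
Dose 1 (365 mg at t=0 h): 365·exp(−0.04077·79) = 14.568 mg/L
Dose 2 (115 mg at t=11 h): 115·exp(−0.04077·68) = 7.188 mg/L
Dose 3 (365 mg at t=22 h): 365·exp(−0.04077·57) = 35.724 mg/L
Dose 4 (75 mg at t=33 h): 75·exp(−0.04077·46) = 11.495 mg/L
Dose 5 (35 mg at t=44 h): 35·exp(−0.04077·35) = 8.400 mg/L
Dose 6 (375 mg at t=55 h): 375·exp(−0.04077·24) = 140.944 mg/L
Dose 7 (470 mg at t=66 h): 470·exp(−0.04077·13) = 276.629 mg/L
Dose 8 (210 mg at t=77 h): 210·exp(−0.04077·2) = 193.555 mg/L
C(79) = 14.568 + 7.188 + 35.724 + 11.495 + 8.400 + 140.944 + 276.629 + 193.555 = 688.503 mg/L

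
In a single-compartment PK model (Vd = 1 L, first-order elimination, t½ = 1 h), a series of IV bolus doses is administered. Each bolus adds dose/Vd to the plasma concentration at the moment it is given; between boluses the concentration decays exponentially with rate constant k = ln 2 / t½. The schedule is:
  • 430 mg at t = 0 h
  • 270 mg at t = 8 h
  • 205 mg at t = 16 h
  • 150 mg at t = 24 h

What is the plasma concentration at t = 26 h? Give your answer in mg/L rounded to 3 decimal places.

37.701 mg/L

k = ln 2 / 1 = 0.69315 per h
Dose 1 (430 mg at t=0 h): 430·exp(−0.69315·26) = 0.000 mg/L
Dose 2 (270 mg at t=8 h): 270·exp(−0.69315·18) = 0.001 mg/L
Dose 3 (205 mg at t=16 h): 205·exp(−0.69315·10) = 0.200 mg/L
Dose 4 (150 mg at t=24 h): 150·exp(−0.69315·2) = 37.500 mg/L
C(26) = 0.000 + 0.001 + 0.200 + 37.500 = 37.701 mg/L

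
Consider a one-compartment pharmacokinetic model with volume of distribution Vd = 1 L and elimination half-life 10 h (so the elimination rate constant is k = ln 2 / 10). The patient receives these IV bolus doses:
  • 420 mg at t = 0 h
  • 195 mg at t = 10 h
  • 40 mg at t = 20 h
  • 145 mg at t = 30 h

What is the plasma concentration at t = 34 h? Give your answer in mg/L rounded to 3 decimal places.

k = ln 2 / 10 = 0.06931 per h
Dose 1 (420 mg at t=0 h): 420·exp(−0.06931·34) = 39.788 mg/L
Dose 2 (195 mg at t=10 h): 195·exp(−0.06931·24) = 36.946 mg/L
Dose 3 (40 mg at t=20 h): 40·exp(−0.06931·14) = 15.157 mg/L
Dose 4 (145 mg at t=30 h): 145·exp(−0.06931·4) = 109.889 mg/L
C(34) = 39.788 + 36.946 + 15.157 + 109.889 = 201.780 mg/L

201.780 mg/L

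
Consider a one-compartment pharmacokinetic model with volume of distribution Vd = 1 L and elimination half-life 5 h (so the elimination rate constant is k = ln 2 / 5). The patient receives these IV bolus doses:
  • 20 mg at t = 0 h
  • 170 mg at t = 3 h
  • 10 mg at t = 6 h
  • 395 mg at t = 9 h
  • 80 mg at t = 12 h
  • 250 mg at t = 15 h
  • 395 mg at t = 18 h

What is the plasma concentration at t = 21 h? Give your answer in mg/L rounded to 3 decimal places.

483.592 mg/L

k = ln 2 / 5 = 0.13863 per h
Dose 1 (20 mg at t=0 h): 20·exp(−0.13863·21) = 1.088 mg/L
Dose 2 (170 mg at t=3 h): 170·exp(−0.13863·18) = 14.020 mg/L
Dose 3 (10 mg at t=6 h): 10·exp(−0.13863·15) = 1.250 mg/L
Dose 4 (395 mg at t=9 h): 395·exp(−0.13863·12) = 74.839 mg/L
Dose 5 (80 mg at t=12 h): 80·exp(−0.13863·9) = 22.974 mg/L
Dose 6 (250 mg at t=15 h): 250·exp(−0.13863·6) = 108.819 mg/L
Dose 7 (395 mg at t=18 h): 395·exp(−0.13863·3) = 260.603 mg/L
C(21) = 1.088 + 14.020 + 1.250 + 74.839 + 22.974 + 108.819 + 260.603 = 483.592 mg/L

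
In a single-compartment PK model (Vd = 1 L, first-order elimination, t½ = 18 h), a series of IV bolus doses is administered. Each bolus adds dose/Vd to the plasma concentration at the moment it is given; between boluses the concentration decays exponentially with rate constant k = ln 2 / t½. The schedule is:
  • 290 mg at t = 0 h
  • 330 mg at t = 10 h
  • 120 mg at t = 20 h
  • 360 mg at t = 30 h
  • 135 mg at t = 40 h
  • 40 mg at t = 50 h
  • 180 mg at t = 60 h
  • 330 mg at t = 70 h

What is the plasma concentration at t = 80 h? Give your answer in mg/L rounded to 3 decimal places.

k = ln 2 / 18 = 0.03851 per h
Dose 1 (290 mg at t=0 h): 290·exp(−0.03851·80) = 13.319 mg/L
Dose 2 (330 mg at t=10 h): 330·exp(−0.03851·70) = 22.276 mg/L
Dose 3 (120 mg at t=20 h): 120·exp(−0.03851·60) = 11.906 mg/L
Dose 4 (360 mg at t=30 h): 360·exp(−0.03851·50) = 52.494 mg/L
Dose 5 (135 mg at t=40 h): 135·exp(−0.03851·40) = 28.932 mg/L
Dose 6 (40 mg at t=50 h): 40·exp(−0.03851·30) = 12.599 mg/L
Dose 7 (180 mg at t=60 h): 180·exp(−0.03851·20) = 83.329 mg/L
Dose 8 (330 mg at t=70 h): 330·exp(−0.03851·10) = 224.530 mg/L
C(80) = 13.319 + 22.276 + 11.906 + 52.494 + 28.932 + 12.599 + 83.329 + 224.530 = 449.385 mg/L

449.385 mg/L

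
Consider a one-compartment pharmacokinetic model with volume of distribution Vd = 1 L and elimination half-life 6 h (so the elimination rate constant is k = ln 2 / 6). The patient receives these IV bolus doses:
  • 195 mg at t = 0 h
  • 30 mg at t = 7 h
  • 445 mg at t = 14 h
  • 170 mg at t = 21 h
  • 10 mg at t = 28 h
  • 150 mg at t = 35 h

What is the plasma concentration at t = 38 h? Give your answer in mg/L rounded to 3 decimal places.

164.134 mg/L

k = ln 2 / 6 = 0.11552 per h
Dose 1 (195 mg at t=0 h): 195·exp(−0.11552·38) = 2.418 mg/L
Dose 2 (30 mg at t=7 h): 30·exp(−0.11552·31) = 0.835 mg/L
Dose 3 (445 mg at t=14 h): 445·exp(−0.11552·24) = 27.812 mg/L
Dose 4 (170 mg at t=21 h): 170·exp(−0.11552·17) = 23.852 mg/L
Dose 5 (10 mg at t=28 h): 10·exp(−0.11552·10) = 3.150 mg/L
Dose 6 (150 mg at t=35 h): 150·exp(−0.11552·3) = 106.066 mg/L
C(38) = 2.418 + 0.835 + 27.812 + 23.852 + 3.150 + 106.066 = 164.134 mg/L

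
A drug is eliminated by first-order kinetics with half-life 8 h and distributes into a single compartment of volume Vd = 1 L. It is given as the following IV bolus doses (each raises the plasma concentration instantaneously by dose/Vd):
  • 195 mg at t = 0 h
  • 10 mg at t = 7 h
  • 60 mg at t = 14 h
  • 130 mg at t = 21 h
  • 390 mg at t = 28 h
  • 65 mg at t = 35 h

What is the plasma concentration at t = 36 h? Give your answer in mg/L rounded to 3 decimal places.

308.394 mg/L

k = ln 2 / 8 = 0.08664 per h
Dose 1 (195 mg at t=0 h): 195·exp(−0.08664·36) = 8.618 mg/L
Dose 2 (10 mg at t=7 h): 10·exp(−0.08664·29) = 0.811 mg/L
Dose 3 (60 mg at t=14 h): 60·exp(−0.08664·22) = 8.919 mg/L
Dose 4 (130 mg at t=21 h): 130·exp(−0.08664·15) = 35.442 mg/L
Dose 5 (390 mg at t=28 h): 390·exp(−0.08664·8) = 195.000 mg/L
Dose 6 (65 mg at t=35 h): 65·exp(−0.08664·1) = 59.605 mg/L
C(36) = 8.618 + 0.811 + 8.919 + 35.442 + 195.000 + 59.605 = 308.394 mg/L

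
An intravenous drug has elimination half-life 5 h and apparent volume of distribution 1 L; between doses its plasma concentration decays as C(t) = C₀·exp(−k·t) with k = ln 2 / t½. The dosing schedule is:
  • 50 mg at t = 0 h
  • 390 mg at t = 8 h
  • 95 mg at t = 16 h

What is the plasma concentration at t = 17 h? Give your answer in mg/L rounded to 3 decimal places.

199.437 mg/L

k = ln 2 / 5 = 0.13863 per h
Dose 1 (50 mg at t=0 h): 50·exp(−0.13863·17) = 4.737 mg/L
Dose 2 (390 mg at t=8 h): 390·exp(−0.13863·9) = 111.998 mg/L
Dose 3 (95 mg at t=16 h): 95·exp(−0.13863·1) = 82.702 mg/L
C(17) = 4.737 + 111.998 + 82.702 = 199.437 mg/L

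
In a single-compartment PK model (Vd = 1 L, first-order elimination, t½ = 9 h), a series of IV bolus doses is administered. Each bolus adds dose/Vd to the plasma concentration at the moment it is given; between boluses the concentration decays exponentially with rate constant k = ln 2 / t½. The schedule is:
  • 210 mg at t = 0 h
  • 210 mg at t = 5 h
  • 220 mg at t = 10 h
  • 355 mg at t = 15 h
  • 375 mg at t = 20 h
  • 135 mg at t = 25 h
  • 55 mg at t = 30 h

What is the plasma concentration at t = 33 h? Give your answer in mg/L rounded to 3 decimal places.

421.358 mg/L

k = ln 2 / 9 = 0.07702 per h
Dose 1 (210 mg at t=0 h): 210·exp(−0.07702·33) = 16.536 mg/L
Dose 2 (210 mg at t=5 h): 210·exp(−0.07702·28) = 24.304 mg/L
Dose 3 (220 mg at t=10 h): 220·exp(−0.07702·23) = 37.422 mg/L
Dose 4 (355 mg at t=15 h): 355·exp(−0.07702·18) = 88.750 mg/L
Dose 5 (375 mg at t=20 h): 375·exp(−0.07702·13) = 137.788 mg/L
Dose 6 (135 mg at t=25 h): 135·exp(−0.07702·8) = 72.904 mg/L
Dose 7 (55 mg at t=30 h): 55·exp(−0.07702·3) = 43.654 mg/L
C(33) = 16.536 + 24.304 + 37.422 + 88.750 + 137.788 + 72.904 + 43.654 = 421.358 mg/L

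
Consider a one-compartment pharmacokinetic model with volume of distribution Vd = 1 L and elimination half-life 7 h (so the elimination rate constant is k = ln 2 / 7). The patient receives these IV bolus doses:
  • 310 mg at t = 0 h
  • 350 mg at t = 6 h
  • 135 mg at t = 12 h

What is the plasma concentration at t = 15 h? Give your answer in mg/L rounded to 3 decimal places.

314.057 mg/L

k = ln 2 / 7 = 0.09902 per h
Dose 1 (310 mg at t=0 h): 310·exp(−0.09902·15) = 70.194 mg/L
Dose 2 (350 mg at t=6 h): 350·exp(−0.09902·9) = 143.559 mg/L
Dose 3 (135 mg at t=12 h): 135·exp(−0.09902·3) = 100.305 mg/L
C(15) = 70.194 + 143.559 + 100.305 = 314.057 mg/L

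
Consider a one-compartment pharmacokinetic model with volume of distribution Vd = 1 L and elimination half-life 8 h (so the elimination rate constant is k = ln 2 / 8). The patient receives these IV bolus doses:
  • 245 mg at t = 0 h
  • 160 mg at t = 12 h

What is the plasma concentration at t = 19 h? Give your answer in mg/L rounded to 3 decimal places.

k = ln 2 / 8 = 0.08664 per h
Dose 1 (245 mg at t=0 h): 245·exp(−0.08664·19) = 47.230 mg/L
Dose 2 (160 mg at t=12 h): 160·exp(−0.08664·7) = 87.241 mg/L
C(19) = 47.230 + 87.241 = 134.471 mg/L

134.471 mg/L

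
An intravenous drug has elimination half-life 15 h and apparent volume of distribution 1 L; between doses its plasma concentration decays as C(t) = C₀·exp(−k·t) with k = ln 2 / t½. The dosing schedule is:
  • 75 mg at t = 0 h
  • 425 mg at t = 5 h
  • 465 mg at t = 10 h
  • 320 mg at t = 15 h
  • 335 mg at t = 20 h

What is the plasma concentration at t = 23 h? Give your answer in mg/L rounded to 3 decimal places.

978.655 mg/L

k = ln 2 / 15 = 0.04621 per h
Dose 1 (75 mg at t=0 h): 75·exp(−0.04621·23) = 25.911 mg/L
Dose 2 (425 mg at t=5 h): 425·exp(−0.04621·18) = 184.992 mg/L
Dose 3 (465 mg at t=10 h): 465·exp(−0.04621·13) = 255.012 mg/L
Dose 4 (320 mg at t=15 h): 320·exp(−0.04621·8) = 221.106 mg/L
Dose 5 (335 mg at t=20 h): 335·exp(−0.04621·3) = 291.634 mg/L
C(23) = 25.911 + 184.992 + 255.012 + 221.106 + 291.634 = 978.655 mg/L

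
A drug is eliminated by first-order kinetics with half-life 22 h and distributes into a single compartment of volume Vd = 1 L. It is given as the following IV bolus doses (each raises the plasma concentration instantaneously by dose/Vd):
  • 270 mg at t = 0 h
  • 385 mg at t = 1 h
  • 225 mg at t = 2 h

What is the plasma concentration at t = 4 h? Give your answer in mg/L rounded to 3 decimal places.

k = ln 2 / 22 = 0.03151 per h
Dose 1 (270 mg at t=0 h): 270·exp(−0.03151·4) = 238.030 mg/L
Dose 2 (385 mg at t=1 h): 385·exp(−0.03151·3) = 350.277 mg/L
Dose 3 (225 mg at t=2 h): 225·exp(−0.03151·2) = 211.259 mg/L
C(4) = 238.030 + 350.277 + 211.259 = 799.566 mg/L

799.566 mg/L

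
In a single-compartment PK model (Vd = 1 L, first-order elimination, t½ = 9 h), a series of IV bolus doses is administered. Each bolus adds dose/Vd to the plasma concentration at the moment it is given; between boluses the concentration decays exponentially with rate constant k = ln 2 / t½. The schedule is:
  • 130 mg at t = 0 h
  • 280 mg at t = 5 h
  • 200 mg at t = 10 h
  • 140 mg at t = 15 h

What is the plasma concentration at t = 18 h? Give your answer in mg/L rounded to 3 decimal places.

k = ln 2 / 9 = 0.07702 per h
Dose 1 (130 mg at t=0 h): 130·exp(−0.07702·18) = 32.500 mg/L
Dose 2 (280 mg at t=5 h): 280·exp(−0.07702·13) = 102.881 mg/L
Dose 3 (200 mg at t=10 h): 200·exp(−0.07702·8) = 108.006 mg/L
Dose 4 (140 mg at t=15 h): 140·exp(−0.07702·3) = 111.118 mg/L
C(18) = 32.500 + 102.881 + 108.006 + 111.118 = 354.505 mg/L

354.505 mg/L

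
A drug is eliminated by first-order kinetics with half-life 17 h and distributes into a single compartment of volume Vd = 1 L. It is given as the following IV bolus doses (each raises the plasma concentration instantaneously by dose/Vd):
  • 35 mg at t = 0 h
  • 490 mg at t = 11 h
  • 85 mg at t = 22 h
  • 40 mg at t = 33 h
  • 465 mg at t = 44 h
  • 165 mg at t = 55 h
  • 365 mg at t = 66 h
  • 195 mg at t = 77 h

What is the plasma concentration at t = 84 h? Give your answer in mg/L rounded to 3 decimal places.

k = ln 2 / 17 = 0.04077 per h
Dose 1 (35 mg at t=0 h): 35·exp(−0.04077·84) = 1.139 mg/L
Dose 2 (490 mg at t=11 h): 490·exp(−0.04077·73) = 24.977 mg/L
Dose 3 (85 mg at t=22 h): 85·exp(−0.04077·62) = 6.785 mg/L
Dose 4 (40 mg at t=33 h): 40·exp(−0.04077·51) = 5.000 mg/L
Dose 5 (465 mg at t=44 h): 465·exp(−0.04077·40) = 91.022 mg/L
Dose 6 (165 mg at t=55 h): 165·exp(−0.04077·29) = 50.578 mg/L
Dose 7 (365 mg at t=66 h): 365·exp(−0.04077·18) = 175.209 mg/L
Dose 8 (195 mg at t=77 h): 195·exp(−0.04077·7) = 146.582 mg/L
C(84) = 1.139 + 24.977 + 6.785 + 5.000 + 91.022 + 50.578 + 175.209 + 146.582 = 501.292 mg/L

501.292 mg/L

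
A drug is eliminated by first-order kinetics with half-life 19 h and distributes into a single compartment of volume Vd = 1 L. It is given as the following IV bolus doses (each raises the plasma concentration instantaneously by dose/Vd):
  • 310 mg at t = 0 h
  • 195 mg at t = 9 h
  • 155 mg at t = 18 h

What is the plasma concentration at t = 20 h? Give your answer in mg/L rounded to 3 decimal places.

k = ln 2 / 19 = 0.03648 per h
Dose 1 (310 mg at t=0 h): 310·exp(−0.03648·20) = 149.447 mg/L
Dose 2 (195 mg at t=9 h): 195·exp(−0.03648·11) = 130.543 mg/L
Dose 3 (155 mg at t=18 h): 155·exp(−0.03648·2) = 144.093 mg/L
C(20) = 149.447 + 130.543 + 144.093 = 424.084 mg/L

424.084 mg/L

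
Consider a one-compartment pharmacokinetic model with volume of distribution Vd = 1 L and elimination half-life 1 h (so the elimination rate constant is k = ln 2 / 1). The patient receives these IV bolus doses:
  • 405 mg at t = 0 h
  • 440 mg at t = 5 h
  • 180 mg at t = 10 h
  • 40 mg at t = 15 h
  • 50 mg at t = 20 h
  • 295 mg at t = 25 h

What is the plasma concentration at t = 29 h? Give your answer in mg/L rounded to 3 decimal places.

18.538 mg/L

k = ln 2 / 1 = 0.69315 per h
Dose 1 (405 mg at t=0 h): 405·exp(−0.69315·29) = 0.000 mg/L
Dose 2 (440 mg at t=5 h): 440·exp(−0.69315·24) = 0.000 mg/L
Dose 3 (180 mg at t=10 h): 180·exp(−0.69315·19) = 0.000 mg/L
Dose 4 (40 mg at t=15 h): 40·exp(−0.69315·14) = 0.002 mg/L
Dose 5 (50 mg at t=20 h): 50·exp(−0.69315·9) = 0.098 mg/L
Dose 6 (295 mg at t=25 h): 295·exp(−0.69315·4) = 18.438 mg/L
C(29) = 0.000 + 0.000 + 0.000 + 0.002 + 0.098 + 18.438 = 18.538 mg/L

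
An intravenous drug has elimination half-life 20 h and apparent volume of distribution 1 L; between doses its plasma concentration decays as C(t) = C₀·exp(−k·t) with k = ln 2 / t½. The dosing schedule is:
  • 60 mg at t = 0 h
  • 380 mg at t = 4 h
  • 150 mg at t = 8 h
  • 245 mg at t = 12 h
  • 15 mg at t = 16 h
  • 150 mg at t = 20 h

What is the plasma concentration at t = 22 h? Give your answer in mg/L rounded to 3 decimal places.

k = ln 2 / 20 = 0.03466 per h
Dose 1 (60 mg at t=0 h): 60·exp(−0.03466·22) = 27.991 mg/L
Dose 2 (380 mg at t=4 h): 380·exp(−0.03466·18) = 203.637 mg/L
Dose 3 (150 mg at t=8 h): 150·exp(−0.03466·14) = 92.336 mg/L
Dose 4 (245 mg at t=12 h): 245·exp(−0.03466·10) = 173.241 mg/L
Dose 5 (15 mg at t=16 h): 15·exp(−0.03466·6) = 12.184 mg/L
Dose 6 (150 mg at t=20 h): 150·exp(−0.03466·2) = 139.955 mg/L
C(22) = 27.991 + 203.637 + 92.336 + 173.241 + 12.184 + 139.955 = 649.344 mg/L

649.344 mg/L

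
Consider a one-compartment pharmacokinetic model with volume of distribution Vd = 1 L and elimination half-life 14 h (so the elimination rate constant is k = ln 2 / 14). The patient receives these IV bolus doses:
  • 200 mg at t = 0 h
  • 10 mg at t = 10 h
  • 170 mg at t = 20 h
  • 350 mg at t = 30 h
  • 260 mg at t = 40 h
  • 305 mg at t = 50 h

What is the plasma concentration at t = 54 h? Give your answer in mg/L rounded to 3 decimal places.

533.377 mg/L

k = ln 2 / 14 = 0.04951 per h
Dose 1 (200 mg at t=0 h): 200·exp(−0.04951·54) = 13.801 mg/L
Dose 2 (10 mg at t=10 h): 10·exp(−0.04951·44) = 1.132 mg/L
Dose 3 (170 mg at t=20 h): 170·exp(−0.04951·34) = 31.577 mg/L
Dose 4 (350 mg at t=30 h): 350·exp(−0.04951·24) = 106.664 mg/L
Dose 5 (260 mg at t=40 h): 260·exp(−0.04951·14) = 130.000 mg/L
Dose 6 (305 mg at t=50 h): 305·exp(−0.04951·4) = 250.202 mg/L
C(54) = 13.801 + 1.132 + 31.577 + 106.664 + 130.000 + 250.202 = 533.377 mg/L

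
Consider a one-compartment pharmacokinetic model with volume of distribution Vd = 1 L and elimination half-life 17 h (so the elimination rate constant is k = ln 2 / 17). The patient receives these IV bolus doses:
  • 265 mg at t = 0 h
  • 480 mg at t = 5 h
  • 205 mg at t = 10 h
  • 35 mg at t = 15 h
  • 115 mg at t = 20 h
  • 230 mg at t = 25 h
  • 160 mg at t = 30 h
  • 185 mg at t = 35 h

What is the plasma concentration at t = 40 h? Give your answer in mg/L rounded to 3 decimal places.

k = ln 2 / 17 = 0.04077 per h
Dose 1 (265 mg at t=0 h): 265·exp(−0.04077·40) = 51.873 mg/L
Dose 2 (480 mg at t=5 h): 480·exp(−0.04077·35) = 115.206 mg/L
Dose 3 (205 mg at t=10 h): 205·exp(−0.04077·30) = 60.329 mg/L
Dose 4 (35 mg at t=15 h): 35·exp(−0.04077·25) = 12.629 mg/L
Dose 5 (115 mg at t=20 h): 115·exp(−0.04077·20) = 50.880 mg/L
Dose 6 (230 mg at t=25 h): 230·exp(−0.04077·15) = 124.771 mg/L
Dose 7 (160 mg at t=30 h): 160·exp(−0.04077·10) = 106.425 mg/L
Dose 8 (185 mg at t=35 h): 185·exp(−0.04077·5) = 150.881 mg/L
C(40) = 51.873 + 115.206 + 60.329 + 12.629 + 50.880 + 124.771 + 106.425 + 150.881 = 672.993 mg/L

672.993 mg/L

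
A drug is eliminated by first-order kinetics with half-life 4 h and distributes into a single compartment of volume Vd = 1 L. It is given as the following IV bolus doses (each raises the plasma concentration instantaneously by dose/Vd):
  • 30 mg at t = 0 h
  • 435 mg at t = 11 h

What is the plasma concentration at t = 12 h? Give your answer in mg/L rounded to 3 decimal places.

k = ln 2 / 4 = 0.17329 per h
Dose 1 (30 mg at t=0 h): 30·exp(−0.17329·12) = 3.750 mg/L
Dose 2 (435 mg at t=11 h): 435·exp(−0.17329·1) = 365.790 mg/L
C(12) = 3.750 + 365.790 = 369.540 mg/L

369.540 mg/L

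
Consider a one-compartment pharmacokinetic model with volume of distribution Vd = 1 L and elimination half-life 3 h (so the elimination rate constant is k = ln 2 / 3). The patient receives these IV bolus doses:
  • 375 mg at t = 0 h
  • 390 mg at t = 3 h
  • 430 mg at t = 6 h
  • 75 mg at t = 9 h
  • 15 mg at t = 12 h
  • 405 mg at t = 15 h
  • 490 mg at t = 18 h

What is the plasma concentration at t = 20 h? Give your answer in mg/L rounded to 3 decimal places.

472.815 mg/L

k = ln 2 / 3 = 0.23105 per h
Dose 1 (375 mg at t=0 h): 375·exp(−0.23105·20) = 3.691 mg/L
Dose 2 (390 mg at t=3 h): 390·exp(−0.23105·17) = 7.678 mg/L
Dose 3 (430 mg at t=6 h): 430·exp(−0.23105·14) = 16.930 mg/L
Dose 4 (75 mg at t=9 h): 75·exp(−0.23105·11) = 5.906 mg/L
Dose 5 (15 mg at t=12 h): 15·exp(−0.23105·8) = 2.362 mg/L
Dose 6 (405 mg at t=15 h): 405·exp(−0.23105·5) = 127.567 mg/L
Dose 7 (490 mg at t=18 h): 490·exp(−0.23105·2) = 308.681 mg/L
C(20) = 3.691 + 7.678 + 16.930 + 5.906 + 2.362 + 127.567 + 308.681 = 472.815 mg/L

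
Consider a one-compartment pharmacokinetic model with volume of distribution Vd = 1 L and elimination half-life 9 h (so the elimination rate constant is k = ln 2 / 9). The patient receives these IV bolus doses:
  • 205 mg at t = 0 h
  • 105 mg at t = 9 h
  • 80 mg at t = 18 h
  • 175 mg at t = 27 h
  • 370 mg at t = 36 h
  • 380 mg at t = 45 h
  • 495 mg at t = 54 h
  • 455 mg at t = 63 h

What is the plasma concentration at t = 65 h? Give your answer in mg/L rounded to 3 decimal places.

737.598 mg/L

k = ln 2 / 9 = 0.07702 per h
Dose 1 (205 mg at t=0 h): 205·exp(−0.07702·65) = 1.373 mg/L
Dose 2 (105 mg at t=9 h): 105·exp(−0.07702·56) = 1.406 mg/L
Dose 3 (80 mg at t=18 h): 80·exp(−0.07702·47) = 2.143 mg/L
Dose 4 (175 mg at t=27 h): 175·exp(−0.07702·38) = 9.376 mg/L
Dose 5 (370 mg at t=36 h): 370·exp(−0.07702·29) = 39.648 mg/L
Dose 6 (380 mg at t=45 h): 380·exp(−0.07702·20) = 81.438 mg/L
Dose 7 (495 mg at t=54 h): 495·exp(−0.07702·11) = 212.168 mg/L
Dose 8 (455 mg at t=63 h): 455·exp(−0.07702·2) = 390.046 mg/L
C(65) = 1.373 + 1.406 + 2.143 + 9.376 + 39.648 + 81.438 + 212.168 + 390.046 = 737.598 mg/L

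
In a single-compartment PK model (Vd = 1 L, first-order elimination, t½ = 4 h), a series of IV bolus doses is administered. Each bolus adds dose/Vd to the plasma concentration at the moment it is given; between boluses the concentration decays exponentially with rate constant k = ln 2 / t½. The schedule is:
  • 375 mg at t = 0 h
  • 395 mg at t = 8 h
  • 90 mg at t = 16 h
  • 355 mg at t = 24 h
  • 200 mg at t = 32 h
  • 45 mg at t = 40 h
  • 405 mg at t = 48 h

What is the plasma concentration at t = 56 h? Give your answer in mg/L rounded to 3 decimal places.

k = ln 2 / 4 = 0.17329 per h
Dose 1 (375 mg at t=0 h): 375·exp(−0.17329·56) = 0.023 mg/L
Dose 2 (395 mg at t=8 h): 395·exp(−0.17329·48) = 0.096 mg/L
Dose 3 (90 mg at t=16 h): 90·exp(−0.17329·40) = 0.088 mg/L
Dose 4 (355 mg at t=24 h): 355·exp(−0.17329·32) = 1.387 mg/L
Dose 5 (200 mg at t=32 h): 200·exp(−0.17329·24) = 3.125 mg/L
Dose 6 (45 mg at t=40 h): 45·exp(−0.17329·16) = 2.812 mg/L
Dose 7 (405 mg at t=48 h): 405·exp(−0.17329·8) = 101.250 mg/L
C(56) = 0.023 + 0.096 + 0.088 + 1.387 + 3.125 + 2.812 + 101.250 = 108.781 mg/L

108.781 mg/L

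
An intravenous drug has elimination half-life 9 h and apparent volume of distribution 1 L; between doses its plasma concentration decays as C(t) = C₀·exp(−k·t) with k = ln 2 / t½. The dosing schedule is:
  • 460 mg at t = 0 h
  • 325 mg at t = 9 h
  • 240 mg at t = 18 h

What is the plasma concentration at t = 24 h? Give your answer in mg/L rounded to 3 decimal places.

k = ln 2 / 9 = 0.07702 per h
Dose 1 (460 mg at t=0 h): 460·exp(−0.07702·24) = 72.445 mg/L
Dose 2 (325 mg at t=9 h): 325·exp(−0.07702·15) = 102.369 mg/L
Dose 3 (240 mg at t=18 h): 240·exp(−0.07702·6) = 151.191 mg/L
C(24) = 72.445 + 102.369 + 151.191 = 326.005 mg/L

326.005 mg/L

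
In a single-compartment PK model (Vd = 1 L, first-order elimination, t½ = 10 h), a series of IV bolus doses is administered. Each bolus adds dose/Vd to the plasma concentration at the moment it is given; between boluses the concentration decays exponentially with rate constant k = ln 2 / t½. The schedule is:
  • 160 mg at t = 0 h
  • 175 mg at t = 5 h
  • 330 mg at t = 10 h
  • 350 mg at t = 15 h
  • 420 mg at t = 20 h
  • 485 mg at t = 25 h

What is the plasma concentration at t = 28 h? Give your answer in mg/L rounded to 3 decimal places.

930.591 mg/L

k = ln 2 / 10 = 0.06931 per h
Dose 1 (160 mg at t=0 h): 160·exp(−0.06931·28) = 22.974 mg/L
Dose 2 (175 mg at t=5 h): 175·exp(−0.06931·23) = 35.536 mg/L
Dose 3 (330 mg at t=10 h): 330·exp(−0.06931·18) = 94.768 mg/L
Dose 4 (350 mg at t=15 h): 350·exp(−0.06931·13) = 142.144 mg/L
Dose 5 (420 mg at t=20 h): 420·exp(−0.06931·8) = 241.227 mg/L
Dose 6 (485 mg at t=25 h): 485·exp(−0.06931·3) = 393.942 mg/L
C(28) = 22.974 + 35.536 + 94.768 + 142.144 + 241.227 + 393.942 = 930.591 mg/L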